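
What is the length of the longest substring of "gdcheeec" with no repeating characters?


Input: "gdcheeec"
Sliding window (track last position of each char):
  Position 0 ('g'): window [0,0] length 1 -- new best
  Position 1 ('d'): window [0,1] length 2 -- new best
  Position 2 ('c'): window [0,2] length 3 -- new best
  Position 3 ('h'): window [0,3] length 4 -- new best
  Position 4 ('e'): window [0,4] length 5 -- new best
  Position 5 ('e'): repeat (last at 4), move window start to 5
  Position 5 ('e'): window [5,5] length 1
  Position 6 ('e'): repeat (last at 5), move window start to 6
  Position 6 ('e'): window [6,6] length 1
  Position 7 ('c'): window [6,7] length 2
Longest substring with no repeats: "gdche" with length 5

5


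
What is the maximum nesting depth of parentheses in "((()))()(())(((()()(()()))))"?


Input: "((()))()(())(((()()(()()))))"
Tracking depth:
  Position 0 '(': depth becomes 1
  Position 1 '(': depth becomes 2
  Position 2 '(': depth becomes 3
  Position 3 ')': depth becomes 2
  Position 4 ')': depth becomes 1
  Position 5 ')': depth becomes 0
  Position 6 '(': depth becomes 1
  Position 7 ')': depth becomes 0
  Position 8 '(': depth becomes 1
  Position 9 '(': depth becomes 2
  Position 10 ')': depth becomes 1
  Position 11 ')': depth becomes 0
  Position 12 '(': depth becomes 1
  Position 13 '(': depth becomes 2
  Position 14 '(': depth becomes 3
  Position 15 '(': depth becomes 4
  Position 16 ')': depth becomes 3
  Position 17 '(': depth becomes 4
  Position 18 ')': depth becomes 3
  Position 19 '(': depth becomes 4
  Position 20 '(': depth becomes 5
  Position 21 ')': depth becomes 4
  Position 22 '(': depth becomes 5
  Position 23 ')': depth becomes 4
  Position 24 ')': depth becomes 3
  Position 25 ')': depth becomes 2
  Position 26 ')': depth becomes 1
  Position 27 ')': depth becomes 0
Maximum depth reached: 5

5


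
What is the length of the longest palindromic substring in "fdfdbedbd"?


Input: "fdfdbedbd"
Checking substrings for palindromes:
  [0:3] "fdf" (len 3) => palindrome
  [1:4] "dfd" (len 3) => palindrome
  [6:9] "dbd" (len 3) => palindrome
Longest palindromic substring: "fdf" with length 3

3


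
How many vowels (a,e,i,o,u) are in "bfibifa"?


Input: bfibifa
Checking each character:
  'b' at position 0: consonant
  'f' at position 1: consonant
  'i' at position 2: vowel (running total: 1)
  'b' at position 3: consonant
  'i' at position 4: vowel (running total: 2)
  'f' at position 5: consonant
  'a' at position 6: vowel (running total: 3)
Total vowels: 3

3


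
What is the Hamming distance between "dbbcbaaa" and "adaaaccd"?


Comparing "dbbcbaaa" and "adaaaccd" position by position:
  Position 0: 'd' vs 'a' => differ
  Position 1: 'b' vs 'd' => differ
  Position 2: 'b' vs 'a' => differ
  Position 3: 'c' vs 'a' => differ
  Position 4: 'b' vs 'a' => differ
  Position 5: 'a' vs 'c' => differ
  Position 6: 'a' vs 'c' => differ
  Position 7: 'a' vs 'd' => differ
Total differences (Hamming distance): 8

8


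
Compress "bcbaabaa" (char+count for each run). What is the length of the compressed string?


Input: bcbaabaa
Runs:
  'b' x 1 => "b1"
  'c' x 1 => "c1"
  'b' x 1 => "b1"
  'a' x 2 => "a2"
  'b' x 1 => "b1"
  'a' x 2 => "a2"
Compressed: "b1c1b1a2b1a2"
Compressed length: 12

12


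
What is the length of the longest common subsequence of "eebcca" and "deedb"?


LCS of "eebcca" and "deedb"
DP table:
           d    e    e    d    b
      0    0    0    0    0    0
  e   0    0    1    1    1    1
  e   0    0    1    2    2    2
  b   0    0    1    2    2    3
  c   0    0    1    2    2    3
  c   0    0    1    2    2    3
  a   0    0    1    2    2    3
LCS length = dp[6][5] = 3

3


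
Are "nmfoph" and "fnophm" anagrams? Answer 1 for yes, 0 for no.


Strings: "nmfoph", "fnophm"
Sorted first:  fhmnop
Sorted second: fhmnop
Sorted forms match => anagrams

1


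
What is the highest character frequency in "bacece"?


Input: bacece
Character counts:
  'a': 1
  'b': 1
  'c': 2
  'e': 2
Maximum frequency: 2

2


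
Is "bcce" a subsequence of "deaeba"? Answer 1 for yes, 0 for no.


Check if "bcce" is a subsequence of "deaeba"
Greedy scan:
  Position 0 ('d'): no match needed
  Position 1 ('e'): no match needed
  Position 2 ('a'): no match needed
  Position 3 ('e'): no match needed
  Position 4 ('b'): matches sub[0] = 'b'
  Position 5 ('a'): no match needed
Only matched 1/4 characters => not a subsequence

0


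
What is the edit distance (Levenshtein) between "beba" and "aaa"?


Computing edit distance: "beba" -> "aaa"
DP table:
           a    a    a
      0    1    2    3
  b   1    1    2    3
  e   2    2    2    3
  b   3    3    3    3
  a   4    3    3    3
Edit distance = dp[4][3] = 3

3


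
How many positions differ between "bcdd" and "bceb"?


Comparing "bcdd" and "bceb" position by position:
  Position 0: 'b' vs 'b' => same
  Position 1: 'c' vs 'c' => same
  Position 2: 'd' vs 'e' => DIFFER
  Position 3: 'd' vs 'b' => DIFFER
Positions that differ: 2

2


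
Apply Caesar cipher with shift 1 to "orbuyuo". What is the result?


Caesar cipher: shift "orbuyuo" by 1
  'o' (pos 14) + 1 = pos 15 = 'p'
  'r' (pos 17) + 1 = pos 18 = 's'
  'b' (pos 1) + 1 = pos 2 = 'c'
  'u' (pos 20) + 1 = pos 21 = 'v'
  'y' (pos 24) + 1 = pos 25 = 'z'
  'u' (pos 20) + 1 = pos 21 = 'v'
  'o' (pos 14) + 1 = pos 15 = 'p'
Result: pscvzvp

pscvzvp


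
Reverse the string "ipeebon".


Input: ipeebon
Reading characters right to left:
  Position 6: 'n'
  Position 5: 'o'
  Position 4: 'b'
  Position 3: 'e'
  Position 2: 'e'
  Position 1: 'p'
  Position 0: 'i'
Reversed: nobeepi

nobeepi


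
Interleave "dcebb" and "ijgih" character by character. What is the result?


Interleaving "dcebb" and "ijgih":
  Position 0: 'd' from first, 'i' from second => "di"
  Position 1: 'c' from first, 'j' from second => "cj"
  Position 2: 'e' from first, 'g' from second => "eg"
  Position 3: 'b' from first, 'i' from second => "bi"
  Position 4: 'b' from first, 'h' from second => "bh"
Result: dicjegbibh

dicjegbibh


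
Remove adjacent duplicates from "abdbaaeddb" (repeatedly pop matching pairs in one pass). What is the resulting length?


Input: abdbaaeddb
Stack-based adjacent duplicate removal:
  Read 'a': push. Stack: a
  Read 'b': push. Stack: ab
  Read 'd': push. Stack: abd
  Read 'b': push. Stack: abdb
  Read 'a': push. Stack: abdba
  Read 'a': matches stack top 'a' => pop. Stack: abdb
  Read 'e': push. Stack: abdbe
  Read 'd': push. Stack: abdbed
  Read 'd': matches stack top 'd' => pop. Stack: abdbe
  Read 'b': push. Stack: abdbeb
Final stack: "abdbeb" (length 6)

6


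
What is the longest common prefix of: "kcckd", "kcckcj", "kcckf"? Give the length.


Words: kcckd, kcckcj, kcckf
  Position 0: all 'k' => match
  Position 1: all 'c' => match
  Position 2: all 'c' => match
  Position 3: all 'k' => match
  Position 4: ('d', 'c', 'f') => mismatch, stop
LCP = "kcck" (length 4)

4


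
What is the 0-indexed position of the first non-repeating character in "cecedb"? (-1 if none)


Input: cecedb
Character frequencies:
  'b': 1
  'c': 2
  'd': 1
  'e': 2
Scanning left to right for freq == 1:
  Position 0 ('c'): freq=2, skip
  Position 1 ('e'): freq=2, skip
  Position 2 ('c'): freq=2, skip
  Position 3 ('e'): freq=2, skip
  Position 4 ('d'): unique! => answer = 4

4


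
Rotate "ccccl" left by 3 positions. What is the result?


Input: "ccccl", rotate left by 3
First 3 characters: "ccc"
Remaining characters: "cl"
Concatenate remaining + first: "cl" + "ccc" = "clccc"

clccc


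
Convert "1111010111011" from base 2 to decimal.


Input: "1111010111011" in base 2
Positional expansion:
  Digit '1' (value 1) x 2^12 = 4096
  Digit '1' (value 1) x 2^11 = 2048
  Digit '1' (value 1) x 2^10 = 1024
  Digit '1' (value 1) x 2^9 = 512
  Digit '0' (value 0) x 2^8 = 0
  Digit '1' (value 1) x 2^7 = 128
  Digit '0' (value 0) x 2^6 = 0
  Digit '1' (value 1) x 2^5 = 32
  Digit '1' (value 1) x 2^4 = 16
  Digit '1' (value 1) x 2^3 = 8
  Digit '0' (value 0) x 2^2 = 0
  Digit '1' (value 1) x 2^1 = 2
  Digit '1' (value 1) x 2^0 = 1
Sum = 7867

7867


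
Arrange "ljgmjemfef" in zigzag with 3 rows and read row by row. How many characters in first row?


Zigzag "ljgmjemfef" into 3 rows:
Placing characters:
  'l' => row 0
  'j' => row 1
  'g' => row 2
  'm' => row 1
  'j' => row 0
  'e' => row 1
  'm' => row 2
  'f' => row 1
  'e' => row 0
  'f' => row 1
Rows:
  Row 0: "lje"
  Row 1: "jmeff"
  Row 2: "gm"
First row length: 3

3


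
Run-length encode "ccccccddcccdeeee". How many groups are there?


Input: ccccccddcccdeeee
Scanning for consecutive runs:
  Group 1: 'c' x 6 (positions 0-5)
  Group 2: 'd' x 2 (positions 6-7)
  Group 3: 'c' x 3 (positions 8-10)
  Group 4: 'd' x 1 (positions 11-11)
  Group 5: 'e' x 4 (positions 12-15)
Total groups: 5

5


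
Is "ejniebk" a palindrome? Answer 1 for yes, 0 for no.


Input: ejniebk
Reversed: kbeinje
  Compare pos 0 ('e') with pos 6 ('k'): MISMATCH
  Compare pos 1 ('j') with pos 5 ('b'): MISMATCH
  Compare pos 2 ('n') with pos 4 ('e'): MISMATCH
Result: not a palindrome

0


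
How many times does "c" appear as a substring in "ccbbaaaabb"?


Searching for "c" in "ccbbaaaabb"
Scanning each position:
  Position 0: "c" => MATCH
  Position 1: "c" => MATCH
  Position 2: "b" => no
  Position 3: "b" => no
  Position 4: "a" => no
  Position 5: "a" => no
  Position 6: "a" => no
  Position 7: "a" => no
  Position 8: "b" => no
  Position 9: "b" => no
Total occurrences: 2

2


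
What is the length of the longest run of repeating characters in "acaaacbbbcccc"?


Input: "acaaacbbbcccc"
Scanning for longest run:
  Position 1 ('c'): new char, reset run to 1
  Position 2 ('a'): new char, reset run to 1
  Position 3 ('a'): continues run of 'a', length=2
  Position 4 ('a'): continues run of 'a', length=3
  Position 5 ('c'): new char, reset run to 1
  Position 6 ('b'): new char, reset run to 1
  Position 7 ('b'): continues run of 'b', length=2
  Position 8 ('b'): continues run of 'b', length=3
  Position 9 ('c'): new char, reset run to 1
  Position 10 ('c'): continues run of 'c', length=2
  Position 11 ('c'): continues run of 'c', length=3
  Position 12 ('c'): continues run of 'c', length=4
Longest run: 'c' with length 4

4


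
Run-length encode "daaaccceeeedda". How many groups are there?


Input: daaaccceeeedda
Scanning for consecutive runs:
  Group 1: 'd' x 1 (positions 0-0)
  Group 2: 'a' x 3 (positions 1-3)
  Group 3: 'c' x 3 (positions 4-6)
  Group 4: 'e' x 4 (positions 7-10)
  Group 5: 'd' x 2 (positions 11-12)
  Group 6: 'a' x 1 (positions 13-13)
Total groups: 6

6


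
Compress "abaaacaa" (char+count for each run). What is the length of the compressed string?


Input: abaaacaa
Runs:
  'a' x 1 => "a1"
  'b' x 1 => "b1"
  'a' x 3 => "a3"
  'c' x 1 => "c1"
  'a' x 2 => "a2"
Compressed: "a1b1a3c1a2"
Compressed length: 10

10


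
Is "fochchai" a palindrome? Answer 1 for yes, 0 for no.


Input: fochchai
Reversed: iahchcof
  Compare pos 0 ('f') with pos 7 ('i'): MISMATCH
  Compare pos 1 ('o') with pos 6 ('a'): MISMATCH
  Compare pos 2 ('c') with pos 5 ('h'): MISMATCH
  Compare pos 3 ('h') with pos 4 ('c'): MISMATCH
Result: not a palindrome

0


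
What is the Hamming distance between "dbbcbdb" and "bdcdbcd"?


Comparing "dbbcbdb" and "bdcdbcd" position by position:
  Position 0: 'd' vs 'b' => differ
  Position 1: 'b' vs 'd' => differ
  Position 2: 'b' vs 'c' => differ
  Position 3: 'c' vs 'd' => differ
  Position 4: 'b' vs 'b' => same
  Position 5: 'd' vs 'c' => differ
  Position 6: 'b' vs 'd' => differ
Total differences (Hamming distance): 6

6


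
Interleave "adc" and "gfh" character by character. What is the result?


Interleaving "adc" and "gfh":
  Position 0: 'a' from first, 'g' from second => "ag"
  Position 1: 'd' from first, 'f' from second => "df"
  Position 2: 'c' from first, 'h' from second => "ch"
Result: agdfch

agdfch


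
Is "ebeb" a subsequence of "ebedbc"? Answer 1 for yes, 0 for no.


Check if "ebeb" is a subsequence of "ebedbc"
Greedy scan:
  Position 0 ('e'): matches sub[0] = 'e'
  Position 1 ('b'): matches sub[1] = 'b'
  Position 2 ('e'): matches sub[2] = 'e'
  Position 3 ('d'): no match needed
  Position 4 ('b'): matches sub[3] = 'b'
  Position 5 ('c'): no match needed
All 4 characters matched => is a subsequence

1


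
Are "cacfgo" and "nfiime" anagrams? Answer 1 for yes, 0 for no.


Strings: "cacfgo", "nfiime"
Sorted first:  accfgo
Sorted second: efiimn
Differ at position 0: 'a' vs 'e' => not anagrams

0


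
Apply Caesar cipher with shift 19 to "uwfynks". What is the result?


Caesar cipher: shift "uwfynks" by 19
  'u' (pos 20) + 19 = pos 13 = 'n'
  'w' (pos 22) + 19 = pos 15 = 'p'
  'f' (pos 5) + 19 = pos 24 = 'y'
  'y' (pos 24) + 19 = pos 17 = 'r'
  'n' (pos 13) + 19 = pos 6 = 'g'
  'k' (pos 10) + 19 = pos 3 = 'd'
  's' (pos 18) + 19 = pos 11 = 'l'
Result: npyrgdl

npyrgdl


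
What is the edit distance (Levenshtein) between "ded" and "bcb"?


Computing edit distance: "ded" -> "bcb"
DP table:
           b    c    b
      0    1    2    3
  d   1    1    2    3
  e   2    2    2    3
  d   3    3    3    3
Edit distance = dp[3][3] = 3

3


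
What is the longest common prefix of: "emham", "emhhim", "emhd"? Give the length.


Words: emham, emhhim, emhd
  Position 0: all 'e' => match
  Position 1: all 'm' => match
  Position 2: all 'h' => match
  Position 3: ('a', 'h', 'd') => mismatch, stop
LCP = "emh" (length 3)

3


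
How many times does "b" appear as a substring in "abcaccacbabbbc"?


Searching for "b" in "abcaccacbabbbc"
Scanning each position:
  Position 0: "a" => no
  Position 1: "b" => MATCH
  Position 2: "c" => no
  Position 3: "a" => no
  Position 4: "c" => no
  Position 5: "c" => no
  Position 6: "a" => no
  Position 7: "c" => no
  Position 8: "b" => MATCH
  Position 9: "a" => no
  Position 10: "b" => MATCH
  Position 11: "b" => MATCH
  Position 12: "b" => MATCH
  Position 13: "c" => no
Total occurrences: 5

5


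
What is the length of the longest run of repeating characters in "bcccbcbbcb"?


Input: "bcccbcbbcb"
Scanning for longest run:
  Position 1 ('c'): new char, reset run to 1
  Position 2 ('c'): continues run of 'c', length=2
  Position 3 ('c'): continues run of 'c', length=3
  Position 4 ('b'): new char, reset run to 1
  Position 5 ('c'): new char, reset run to 1
  Position 6 ('b'): new char, reset run to 1
  Position 7 ('b'): continues run of 'b', length=2
  Position 8 ('c'): new char, reset run to 1
  Position 9 ('b'): new char, reset run to 1
Longest run: 'c' with length 3

3


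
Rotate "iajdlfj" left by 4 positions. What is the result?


Input: "iajdlfj", rotate left by 4
First 4 characters: "iajd"
Remaining characters: "lfj"
Concatenate remaining + first: "lfj" + "iajd" = "lfjiajd"

lfjiajd


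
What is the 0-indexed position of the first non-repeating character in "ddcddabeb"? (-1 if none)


Input: ddcddabeb
Character frequencies:
  'a': 1
  'b': 2
  'c': 1
  'd': 4
  'e': 1
Scanning left to right for freq == 1:
  Position 0 ('d'): freq=4, skip
  Position 1 ('d'): freq=4, skip
  Position 2 ('c'): unique! => answer = 2

2


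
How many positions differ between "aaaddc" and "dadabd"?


Comparing "aaaddc" and "dadabd" position by position:
  Position 0: 'a' vs 'd' => DIFFER
  Position 1: 'a' vs 'a' => same
  Position 2: 'a' vs 'd' => DIFFER
  Position 3: 'd' vs 'a' => DIFFER
  Position 4: 'd' vs 'b' => DIFFER
  Position 5: 'c' vs 'd' => DIFFER
Positions that differ: 5

5


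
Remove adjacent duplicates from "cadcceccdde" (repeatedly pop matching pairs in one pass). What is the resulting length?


Input: cadcceccdde
Stack-based adjacent duplicate removal:
  Read 'c': push. Stack: c
  Read 'a': push. Stack: ca
  Read 'd': push. Stack: cad
  Read 'c': push. Stack: cadc
  Read 'c': matches stack top 'c' => pop. Stack: cad
  Read 'e': push. Stack: cade
  Read 'c': push. Stack: cadec
  Read 'c': matches stack top 'c' => pop. Stack: cade
  Read 'd': push. Stack: caded
  Read 'd': matches stack top 'd' => pop. Stack: cade
  Read 'e': matches stack top 'e' => pop. Stack: cad
Final stack: "cad" (length 3)

3


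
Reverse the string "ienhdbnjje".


Input: ienhdbnjje
Reading characters right to left:
  Position 9: 'e'
  Position 8: 'j'
  Position 7: 'j'
  Position 6: 'n'
  Position 5: 'b'
  Position 4: 'd'
  Position 3: 'h'
  Position 2: 'n'
  Position 1: 'e'
  Position 0: 'i'
Reversed: ejjnbdhnei

ejjnbdhnei


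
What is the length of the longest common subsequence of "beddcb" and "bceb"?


LCS of "beddcb" and "bceb"
DP table:
           b    c    e    b
      0    0    0    0    0
  b   0    1    1    1    1
  e   0    1    1    2    2
  d   0    1    1    2    2
  d   0    1    1    2    2
  c   0    1    2    2    2
  b   0    1    2    2    3
LCS length = dp[6][4] = 3

3


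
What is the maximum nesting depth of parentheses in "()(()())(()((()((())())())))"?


Input: "()(()())(()((()((())())())))"
Tracking depth:
  Position 0 '(': depth becomes 1
  Position 1 ')': depth becomes 0
  Position 2 '(': depth becomes 1
  Position 3 '(': depth becomes 2
  Position 4 ')': depth becomes 1
  Position 5 '(': depth becomes 2
  Position 6 ')': depth becomes 1
  Position 7 ')': depth becomes 0
  Position 8 '(': depth becomes 1
  Position 9 '(': depth becomes 2
  Position 10 ')': depth becomes 1
  Position 11 '(': depth becomes 2
  Position 12 '(': depth becomes 3
  Position 13 '(': depth becomes 4
  Position 14 ')': depth becomes 3
  Position 15 '(': depth becomes 4
  Position 16 '(': depth becomes 5
  Position 17 '(': depth becomes 6
  Position 18 ')': depth becomes 5
  Position 19 ')': depth becomes 4
  Position 20 '(': depth becomes 5
  Position 21 ')': depth becomes 4
  Position 22 ')': depth becomes 3
  Position 23 '(': depth becomes 4
  Position 24 ')': depth becomes 3
  Position 25 ')': depth becomes 2
  Position 26 ')': depth becomes 1
  Position 27 ')': depth becomes 0
Maximum depth reached: 6

6


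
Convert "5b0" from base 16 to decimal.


Input: "5b0" in base 16
Positional expansion:
  Digit '5' (value 5) x 16^2 = 1280
  Digit 'b' (value 11) x 16^1 = 176
  Digit '0' (value 0) x 16^0 = 0
Sum = 1456

1456


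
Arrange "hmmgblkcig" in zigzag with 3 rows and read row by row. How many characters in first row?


Zigzag "hmmgblkcig" into 3 rows:
Placing characters:
  'h' => row 0
  'm' => row 1
  'm' => row 2
  'g' => row 1
  'b' => row 0
  'l' => row 1
  'k' => row 2
  'c' => row 1
  'i' => row 0
  'g' => row 1
Rows:
  Row 0: "hbi"
  Row 1: "mglcg"
  Row 2: "mk"
First row length: 3

3


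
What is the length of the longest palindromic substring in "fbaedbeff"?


Input: "fbaedbeff"
Checking substrings for palindromes:
  [7:9] "ff" (len 2) => palindrome
Longest palindromic substring: "ff" with length 2

2


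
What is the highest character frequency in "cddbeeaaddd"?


Input: cddbeeaaddd
Character counts:
  'a': 2
  'b': 1
  'c': 1
  'd': 5
  'e': 2
Maximum frequency: 5

5


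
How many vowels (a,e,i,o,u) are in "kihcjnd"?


Input: kihcjnd
Checking each character:
  'k' at position 0: consonant
  'i' at position 1: vowel (running total: 1)
  'h' at position 2: consonant
  'c' at position 3: consonant
  'j' at position 4: consonant
  'n' at position 5: consonant
  'd' at position 6: consonant
Total vowels: 1

1


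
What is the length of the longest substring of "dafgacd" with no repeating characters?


Input: "dafgacd"
Sliding window (track last position of each char):
  Position 0 ('d'): window [0,0] length 1 -- new best
  Position 1 ('a'): window [0,1] length 2 -- new best
  Position 2 ('f'): window [0,2] length 3 -- new best
  Position 3 ('g'): window [0,3] length 4 -- new best
  Position 4 ('a'): repeat (last at 1), move window start to 2
  Position 4 ('a'): window [2,4] length 3
  Position 5 ('c'): window [2,5] length 4
  Position 6 ('d'): window [2,6] length 5 -- new best
Longest substring with no repeats: "fgacd" with length 5

5


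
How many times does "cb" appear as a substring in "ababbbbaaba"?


Searching for "cb" in "ababbbbaaba"
Scanning each position:
  Position 0: "ab" => no
  Position 1: "ba" => no
  Position 2: "ab" => no
  Position 3: "bb" => no
  Position 4: "bb" => no
  Position 5: "bb" => no
  Position 6: "ba" => no
  Position 7: "aa" => no
  Position 8: "ab" => no
  Position 9: "ba" => no
Total occurrences: 0

0


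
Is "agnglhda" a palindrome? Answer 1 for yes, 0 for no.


Input: agnglhda
Reversed: adhlgnga
  Compare pos 0 ('a') with pos 7 ('a'): match
  Compare pos 1 ('g') with pos 6 ('d'): MISMATCH
  Compare pos 2 ('n') with pos 5 ('h'): MISMATCH
  Compare pos 3 ('g') with pos 4 ('l'): MISMATCH
Result: not a palindrome

0


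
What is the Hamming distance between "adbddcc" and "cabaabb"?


Comparing "adbddcc" and "cabaabb" position by position:
  Position 0: 'a' vs 'c' => differ
  Position 1: 'd' vs 'a' => differ
  Position 2: 'b' vs 'b' => same
  Position 3: 'd' vs 'a' => differ
  Position 4: 'd' vs 'a' => differ
  Position 5: 'c' vs 'b' => differ
  Position 6: 'c' vs 'b' => differ
Total differences (Hamming distance): 6

6


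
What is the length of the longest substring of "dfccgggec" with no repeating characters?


Input: "dfccgggec"
Sliding window (track last position of each char):
  Position 0 ('d'): window [0,0] length 1 -- new best
  Position 1 ('f'): window [0,1] length 2 -- new best
  Position 2 ('c'): window [0,2] length 3 -- new best
  Position 3 ('c'): repeat (last at 2), move window start to 3
  Position 3 ('c'): window [3,3] length 1
  Position 4 ('g'): window [3,4] length 2
  Position 5 ('g'): repeat (last at 4), move window start to 5
  Position 5 ('g'): window [5,5] length 1
  Position 6 ('g'): repeat (last at 5), move window start to 6
  Position 6 ('g'): window [6,6] length 1
  Position 7 ('e'): window [6,7] length 2
  Position 8 ('c'): window [6,8] length 3
Longest substring with no repeats: "dfc" with length 3

3


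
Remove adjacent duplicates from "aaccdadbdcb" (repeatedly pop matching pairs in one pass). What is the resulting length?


Input: aaccdadbdcb
Stack-based adjacent duplicate removal:
  Read 'a': push. Stack: a
  Read 'a': matches stack top 'a' => pop. Stack: (empty)
  Read 'c': push. Stack: c
  Read 'c': matches stack top 'c' => pop. Stack: (empty)
  Read 'd': push. Stack: d
  Read 'a': push. Stack: da
  Read 'd': push. Stack: dad
  Read 'b': push. Stack: dadb
  Read 'd': push. Stack: dadbd
  Read 'c': push. Stack: dadbdc
  Read 'b': push. Stack: dadbdcb
Final stack: "dadbdcb" (length 7)

7


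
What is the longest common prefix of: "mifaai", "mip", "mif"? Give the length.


Words: mifaai, mip, mif
  Position 0: all 'm' => match
  Position 1: all 'i' => match
  Position 2: ('f', 'p', 'f') => mismatch, stop
LCP = "mi" (length 2)

2


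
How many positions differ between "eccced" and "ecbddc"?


Comparing "eccced" and "ecbddc" position by position:
  Position 0: 'e' vs 'e' => same
  Position 1: 'c' vs 'c' => same
  Position 2: 'c' vs 'b' => DIFFER
  Position 3: 'c' vs 'd' => DIFFER
  Position 4: 'e' vs 'd' => DIFFER
  Position 5: 'd' vs 'c' => DIFFER
Positions that differ: 4

4


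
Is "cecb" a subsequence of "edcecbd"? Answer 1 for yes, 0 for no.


Check if "cecb" is a subsequence of "edcecbd"
Greedy scan:
  Position 0 ('e'): no match needed
  Position 1 ('d'): no match needed
  Position 2 ('c'): matches sub[0] = 'c'
  Position 3 ('e'): matches sub[1] = 'e'
  Position 4 ('c'): matches sub[2] = 'c'
  Position 5 ('b'): matches sub[3] = 'b'
  Position 6 ('d'): no match needed
All 4 characters matched => is a subsequence

1


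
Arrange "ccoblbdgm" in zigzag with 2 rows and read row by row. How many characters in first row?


Zigzag "ccoblbdgm" into 2 rows:
Placing characters:
  'c' => row 0
  'c' => row 1
  'o' => row 0
  'b' => row 1
  'l' => row 0
  'b' => row 1
  'd' => row 0
  'g' => row 1
  'm' => row 0
Rows:
  Row 0: "coldm"
  Row 1: "cbbg"
First row length: 5

5


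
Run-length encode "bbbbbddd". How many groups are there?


Input: bbbbbddd
Scanning for consecutive runs:
  Group 1: 'b' x 5 (positions 0-4)
  Group 2: 'd' x 3 (positions 5-7)
Total groups: 2

2


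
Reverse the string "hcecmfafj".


Input: hcecmfafj
Reading characters right to left:
  Position 8: 'j'
  Position 7: 'f'
  Position 6: 'a'
  Position 5: 'f'
  Position 4: 'm'
  Position 3: 'c'
  Position 2: 'e'
  Position 1: 'c'
  Position 0: 'h'
Reversed: jfafmcech

jfafmcech


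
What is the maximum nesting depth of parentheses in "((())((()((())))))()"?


Input: "((())((()((())))))()"
Tracking depth:
  Position 0 '(': depth becomes 1
  Position 1 '(': depth becomes 2
  Position 2 '(': depth becomes 3
  Position 3 ')': depth becomes 2
  Position 4 ')': depth becomes 1
  Position 5 '(': depth becomes 2
  Position 6 '(': depth becomes 3
  Position 7 '(': depth becomes 4
  Position 8 ')': depth becomes 3
  Position 9 '(': depth becomes 4
  Position 10 '(': depth becomes 5
  Position 11 '(': depth becomes 6
  Position 12 ')': depth becomes 5
  Position 13 ')': depth becomes 4
  Position 14 ')': depth becomes 3
  Position 15 ')': depth becomes 2
  Position 16 ')': depth becomes 1
  Position 17 ')': depth becomes 0
  Position 18 '(': depth becomes 1
  Position 19 ')': depth becomes 0
Maximum depth reached: 6

6


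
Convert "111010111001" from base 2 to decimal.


Input: "111010111001" in base 2
Positional expansion:
  Digit '1' (value 1) x 2^11 = 2048
  Digit '1' (value 1) x 2^10 = 1024
  Digit '1' (value 1) x 2^9 = 512
  Digit '0' (value 0) x 2^8 = 0
  Digit '1' (value 1) x 2^7 = 128
  Digit '0' (value 0) x 2^6 = 0
  Digit '1' (value 1) x 2^5 = 32
  Digit '1' (value 1) x 2^4 = 16
  Digit '1' (value 1) x 2^3 = 8
  Digit '0' (value 0) x 2^2 = 0
  Digit '0' (value 0) x 2^1 = 0
  Digit '1' (value 1) x 2^0 = 1
Sum = 3769

3769


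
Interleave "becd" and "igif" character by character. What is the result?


Interleaving "becd" and "igif":
  Position 0: 'b' from first, 'i' from second => "bi"
  Position 1: 'e' from first, 'g' from second => "eg"
  Position 2: 'c' from first, 'i' from second => "ci"
  Position 3: 'd' from first, 'f' from second => "df"
Result: biegcidf

biegcidf


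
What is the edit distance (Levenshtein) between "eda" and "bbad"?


Computing edit distance: "eda" -> "bbad"
DP table:
           b    b    a    d
      0    1    2    3    4
  e   1    1    2    3    4
  d   2    2    2    3    3
  a   3    3    3    2    3
Edit distance = dp[3][4] = 3

3


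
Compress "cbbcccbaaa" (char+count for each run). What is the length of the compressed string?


Input: cbbcccbaaa
Runs:
  'c' x 1 => "c1"
  'b' x 2 => "b2"
  'c' x 3 => "c3"
  'b' x 1 => "b1"
  'a' x 3 => "a3"
Compressed: "c1b2c3b1a3"
Compressed length: 10

10


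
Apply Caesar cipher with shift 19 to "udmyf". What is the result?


Caesar cipher: shift "udmyf" by 19
  'u' (pos 20) + 19 = pos 13 = 'n'
  'd' (pos 3) + 19 = pos 22 = 'w'
  'm' (pos 12) + 19 = pos 5 = 'f'
  'y' (pos 24) + 19 = pos 17 = 'r'
  'f' (pos 5) + 19 = pos 24 = 'y'
Result: nwfry

nwfry


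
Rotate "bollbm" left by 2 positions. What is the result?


Input: "bollbm", rotate left by 2
First 2 characters: "bo"
Remaining characters: "llbm"
Concatenate remaining + first: "llbm" + "bo" = "llbmbo"

llbmbo


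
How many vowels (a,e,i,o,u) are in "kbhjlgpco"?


Input: kbhjlgpco
Checking each character:
  'k' at position 0: consonant
  'b' at position 1: consonant
  'h' at position 2: consonant
  'j' at position 3: consonant
  'l' at position 4: consonant
  'g' at position 5: consonant
  'p' at position 6: consonant
  'c' at position 7: consonant
  'o' at position 8: vowel (running total: 1)
Total vowels: 1

1


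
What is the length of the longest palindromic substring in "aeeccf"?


Input: "aeeccf"
Checking substrings for palindromes:
  [1:3] "ee" (len 2) => palindrome
  [3:5] "cc" (len 2) => palindrome
Longest palindromic substring: "ee" with length 2

2


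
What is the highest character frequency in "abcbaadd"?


Input: abcbaadd
Character counts:
  'a': 3
  'b': 2
  'c': 1
  'd': 2
Maximum frequency: 3

3


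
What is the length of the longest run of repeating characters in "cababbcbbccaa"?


Input: "cababbcbbccaa"
Scanning for longest run:
  Position 1 ('a'): new char, reset run to 1
  Position 2 ('b'): new char, reset run to 1
  Position 3 ('a'): new char, reset run to 1
  Position 4 ('b'): new char, reset run to 1
  Position 5 ('b'): continues run of 'b', length=2
  Position 6 ('c'): new char, reset run to 1
  Position 7 ('b'): new char, reset run to 1
  Position 8 ('b'): continues run of 'b', length=2
  Position 9 ('c'): new char, reset run to 1
  Position 10 ('c'): continues run of 'c', length=2
  Position 11 ('a'): new char, reset run to 1
  Position 12 ('a'): continues run of 'a', length=2
Longest run: 'b' with length 2

2


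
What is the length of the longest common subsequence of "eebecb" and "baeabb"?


LCS of "eebecb" and "baeabb"
DP table:
           b    a    e    a    b    b
      0    0    0    0    0    0    0
  e   0    0    0    1    1    1    1
  e   0    0    0    1    1    1    1
  b   0    1    1    1    1    2    2
  e   0    1    1    2    2    2    2
  c   0    1    1    2    2    2    2
  b   0    1    1    2    2    3    3
LCS length = dp[6][6] = 3

3


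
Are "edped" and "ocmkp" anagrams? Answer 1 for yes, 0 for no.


Strings: "edped", "ocmkp"
Sorted first:  ddeep
Sorted second: ckmop
Differ at position 0: 'd' vs 'c' => not anagrams

0


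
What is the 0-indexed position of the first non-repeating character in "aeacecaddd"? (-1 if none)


Input: aeacecaddd
Character frequencies:
  'a': 3
  'c': 2
  'd': 3
  'e': 2
Scanning left to right for freq == 1:
  Position 0 ('a'): freq=3, skip
  Position 1 ('e'): freq=2, skip
  Position 2 ('a'): freq=3, skip
  Position 3 ('c'): freq=2, skip
  Position 4 ('e'): freq=2, skip
  Position 5 ('c'): freq=2, skip
  Position 6 ('a'): freq=3, skip
  Position 7 ('d'): freq=3, skip
  Position 8 ('d'): freq=3, skip
  Position 9 ('d'): freq=3, skip
  No unique character found => answer = -1

-1


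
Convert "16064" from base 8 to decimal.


Input: "16064" in base 8
Positional expansion:
  Digit '1' (value 1) x 8^4 = 4096
  Digit '6' (value 6) x 8^3 = 3072
  Digit '0' (value 0) x 8^2 = 0
  Digit '6' (value 6) x 8^1 = 48
  Digit '4' (value 4) x 8^0 = 4
Sum = 7220

7220


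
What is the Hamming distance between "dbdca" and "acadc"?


Comparing "dbdca" and "acadc" position by position:
  Position 0: 'd' vs 'a' => differ
  Position 1: 'b' vs 'c' => differ
  Position 2: 'd' vs 'a' => differ
  Position 3: 'c' vs 'd' => differ
  Position 4: 'a' vs 'c' => differ
Total differences (Hamming distance): 5

5


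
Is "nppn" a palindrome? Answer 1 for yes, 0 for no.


Input: nppn
Reversed: nppn
  Compare pos 0 ('n') with pos 3 ('n'): match
  Compare pos 1 ('p') with pos 2 ('p'): match
Result: palindrome

1


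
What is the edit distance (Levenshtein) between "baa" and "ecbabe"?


Computing edit distance: "baa" -> "ecbabe"
DP table:
           e    c    b    a    b    e
      0    1    2    3    4    5    6
  b   1    1    2    2    3    4    5
  a   2    2    2    3    2    3    4
  a   3    3    3    3    3    3    4
Edit distance = dp[3][6] = 4

4


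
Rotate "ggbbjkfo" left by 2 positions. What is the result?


Input: "ggbbjkfo", rotate left by 2
First 2 characters: "gg"
Remaining characters: "bbjkfo"
Concatenate remaining + first: "bbjkfo" + "gg" = "bbjkfogg"

bbjkfogg


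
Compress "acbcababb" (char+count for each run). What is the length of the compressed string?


Input: acbcababb
Runs:
  'a' x 1 => "a1"
  'c' x 1 => "c1"
  'b' x 1 => "b1"
  'c' x 1 => "c1"
  'a' x 1 => "a1"
  'b' x 1 => "b1"
  'a' x 1 => "a1"
  'b' x 2 => "b2"
Compressed: "a1c1b1c1a1b1a1b2"
Compressed length: 16

16


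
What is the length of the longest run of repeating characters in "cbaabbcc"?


Input: "cbaabbcc"
Scanning for longest run:
  Position 1 ('b'): new char, reset run to 1
  Position 2 ('a'): new char, reset run to 1
  Position 3 ('a'): continues run of 'a', length=2
  Position 4 ('b'): new char, reset run to 1
  Position 5 ('b'): continues run of 'b', length=2
  Position 6 ('c'): new char, reset run to 1
  Position 7 ('c'): continues run of 'c', length=2
Longest run: 'a' with length 2

2


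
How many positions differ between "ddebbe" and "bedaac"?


Comparing "ddebbe" and "bedaac" position by position:
  Position 0: 'd' vs 'b' => DIFFER
  Position 1: 'd' vs 'e' => DIFFER
  Position 2: 'e' vs 'd' => DIFFER
  Position 3: 'b' vs 'a' => DIFFER
  Position 4: 'b' vs 'a' => DIFFER
  Position 5: 'e' vs 'c' => DIFFER
Positions that differ: 6

6


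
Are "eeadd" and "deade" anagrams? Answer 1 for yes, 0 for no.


Strings: "eeadd", "deade"
Sorted first:  addee
Sorted second: addee
Sorted forms match => anagrams

1


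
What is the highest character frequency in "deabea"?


Input: deabea
Character counts:
  'a': 2
  'b': 1
  'd': 1
  'e': 2
Maximum frequency: 2

2


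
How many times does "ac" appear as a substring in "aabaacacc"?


Searching for "ac" in "aabaacacc"
Scanning each position:
  Position 0: "aa" => no
  Position 1: "ab" => no
  Position 2: "ba" => no
  Position 3: "aa" => no
  Position 4: "ac" => MATCH
  Position 5: "ca" => no
  Position 6: "ac" => MATCH
  Position 7: "cc" => no
Total occurrences: 2

2


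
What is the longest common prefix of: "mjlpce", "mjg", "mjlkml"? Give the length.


Words: mjlpce, mjg, mjlkml
  Position 0: all 'm' => match
  Position 1: all 'j' => match
  Position 2: ('l', 'g', 'l') => mismatch, stop
LCP = "mj" (length 2)

2


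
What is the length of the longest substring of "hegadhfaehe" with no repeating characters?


Input: "hegadhfaehe"
Sliding window (track last position of each char):
  Position 0 ('h'): window [0,0] length 1 -- new best
  Position 1 ('e'): window [0,1] length 2 -- new best
  Position 2 ('g'): window [0,2] length 3 -- new best
  Position 3 ('a'): window [0,3] length 4 -- new best
  Position 4 ('d'): window [0,4] length 5 -- new best
  Position 5 ('h'): repeat (last at 0), move window start to 1
  Position 5 ('h'): window [1,5] length 5
  Position 6 ('f'): window [1,6] length 6 -- new best
  Position 7 ('a'): repeat (last at 3), move window start to 4
  Position 7 ('a'): window [4,7] length 4
  Position 8 ('e'): window [4,8] length 5
  Position 9 ('h'): repeat (last at 5), move window start to 6
  Position 9 ('h'): window [6,9] length 4
  Position 10 ('e'): repeat (last at 8), move window start to 9
  Position 10 ('e'): window [9,10] length 2
Longest substring with no repeats: "egadhf" with length 6

6


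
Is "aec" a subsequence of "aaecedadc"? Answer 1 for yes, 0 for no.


Check if "aec" is a subsequence of "aaecedadc"
Greedy scan:
  Position 0 ('a'): matches sub[0] = 'a'
  Position 1 ('a'): no match needed
  Position 2 ('e'): matches sub[1] = 'e'
  Position 3 ('c'): matches sub[2] = 'c'
  Position 4 ('e'): no match needed
  Position 5 ('d'): no match needed
  Position 6 ('a'): no match needed
  Position 7 ('d'): no match needed
  Position 8 ('c'): no match needed
All 3 characters matched => is a subsequence

1


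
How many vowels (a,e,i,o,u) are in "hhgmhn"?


Input: hhgmhn
Checking each character:
  'h' at position 0: consonant
  'h' at position 1: consonant
  'g' at position 2: consonant
  'm' at position 3: consonant
  'h' at position 4: consonant
  'n' at position 5: consonant
Total vowels: 0

0


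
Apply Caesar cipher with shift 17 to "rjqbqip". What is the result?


Caesar cipher: shift "rjqbqip" by 17
  'r' (pos 17) + 17 = pos 8 = 'i'
  'j' (pos 9) + 17 = pos 0 = 'a'
  'q' (pos 16) + 17 = pos 7 = 'h'
  'b' (pos 1) + 17 = pos 18 = 's'
  'q' (pos 16) + 17 = pos 7 = 'h'
  'i' (pos 8) + 17 = pos 25 = 'z'
  'p' (pos 15) + 17 = pos 6 = 'g'
Result: iahshzg

iahshzg


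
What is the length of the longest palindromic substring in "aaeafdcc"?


Input: "aaeafdcc"
Checking substrings for palindromes:
  [1:4] "aea" (len 3) => palindrome
  [0:2] "aa" (len 2) => palindrome
  [6:8] "cc" (len 2) => palindrome
Longest palindromic substring: "aea" with length 3

3


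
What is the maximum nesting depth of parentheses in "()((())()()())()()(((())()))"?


Input: "()((())()()())()()(((())()))"
Tracking depth:
  Position 0 '(': depth becomes 1
  Position 1 ')': depth becomes 0
  Position 2 '(': depth becomes 1
  Position 3 '(': depth becomes 2
  Position 4 '(': depth becomes 3
  Position 5 ')': depth becomes 2
  Position 6 ')': depth becomes 1
  Position 7 '(': depth becomes 2
  Position 8 ')': depth becomes 1
  Position 9 '(': depth becomes 2
  Position 10 ')': depth becomes 1
  Position 11 '(': depth becomes 2
  Position 12 ')': depth becomes 1
  Position 13 ')': depth becomes 0
  Position 14 '(': depth becomes 1
  Position 15 ')': depth becomes 0
  Position 16 '(': depth becomes 1
  Position 17 ')': depth becomes 0
  Position 18 '(': depth becomes 1
  Position 19 '(': depth becomes 2
  Position 20 '(': depth becomes 3
  Position 21 '(': depth becomes 4
  Position 22 ')': depth becomes 3
  Position 23 ')': depth becomes 2
  Position 24 '(': depth becomes 3
  Position 25 ')': depth becomes 2
  Position 26 ')': depth becomes 1
  Position 27 ')': depth becomes 0
Maximum depth reached: 4

4


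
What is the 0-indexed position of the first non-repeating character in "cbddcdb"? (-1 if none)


Input: cbddcdb
Character frequencies:
  'b': 2
  'c': 2
  'd': 3
Scanning left to right for freq == 1:
  Position 0 ('c'): freq=2, skip
  Position 1 ('b'): freq=2, skip
  Position 2 ('d'): freq=3, skip
  Position 3 ('d'): freq=3, skip
  Position 4 ('c'): freq=2, skip
  Position 5 ('d'): freq=3, skip
  Position 6 ('b'): freq=2, skip
  No unique character found => answer = -1

-1


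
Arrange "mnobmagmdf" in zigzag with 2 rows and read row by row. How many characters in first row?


Zigzag "mnobmagmdf" into 2 rows:
Placing characters:
  'm' => row 0
  'n' => row 1
  'o' => row 0
  'b' => row 1
  'm' => row 0
  'a' => row 1
  'g' => row 0
  'm' => row 1
  'd' => row 0
  'f' => row 1
Rows:
  Row 0: "momgd"
  Row 1: "nbamf"
First row length: 5

5


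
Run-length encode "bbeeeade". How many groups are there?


Input: bbeeeade
Scanning for consecutive runs:
  Group 1: 'b' x 2 (positions 0-1)
  Group 2: 'e' x 3 (positions 2-4)
  Group 3: 'a' x 1 (positions 5-5)
  Group 4: 'd' x 1 (positions 6-6)
  Group 5: 'e' x 1 (positions 7-7)
Total groups: 5

5


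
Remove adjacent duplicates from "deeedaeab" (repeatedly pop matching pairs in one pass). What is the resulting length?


Input: deeedaeab
Stack-based adjacent duplicate removal:
  Read 'd': push. Stack: d
  Read 'e': push. Stack: de
  Read 'e': matches stack top 'e' => pop. Stack: d
  Read 'e': push. Stack: de
  Read 'd': push. Stack: ded
  Read 'a': push. Stack: deda
  Read 'e': push. Stack: dedae
  Read 'a': push. Stack: dedaea
  Read 'b': push. Stack: dedaeab
Final stack: "dedaeab" (length 7)

7


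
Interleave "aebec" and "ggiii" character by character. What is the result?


Interleaving "aebec" and "ggiii":
  Position 0: 'a' from first, 'g' from second => "ag"
  Position 1: 'e' from first, 'g' from second => "eg"
  Position 2: 'b' from first, 'i' from second => "bi"
  Position 3: 'e' from first, 'i' from second => "ei"
  Position 4: 'c' from first, 'i' from second => "ci"
Result: agegbieici

agegbieici


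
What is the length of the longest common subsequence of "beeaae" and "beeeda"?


LCS of "beeaae" and "beeeda"
DP table:
           b    e    e    e    d    a
      0    0    0    0    0    0    0
  b   0    1    1    1    1    1    1
  e   0    1    2    2    2    2    2
  e   0    1    2    3    3    3    3
  a   0    1    2    3    3    3    4
  a   0    1    2    3    3    3    4
  e   0    1    2    3    4    4    4
LCS length = dp[6][6] = 4

4


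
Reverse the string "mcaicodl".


Input: mcaicodl
Reading characters right to left:
  Position 7: 'l'
  Position 6: 'd'
  Position 5: 'o'
  Position 4: 'c'
  Position 3: 'i'
  Position 2: 'a'
  Position 1: 'c'
  Position 0: 'm'
Reversed: ldociacm

ldociacm
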